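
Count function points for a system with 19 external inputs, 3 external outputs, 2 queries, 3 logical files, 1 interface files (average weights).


UFP = EI*4 + EO*5 + EQ*4 + ILF*10 + EIF*7
UFP = 19*4 + 3*5 + 2*4 + 3*10 + 1*7
UFP = 76 + 15 + 8 + 30 + 7
UFP = 136

136


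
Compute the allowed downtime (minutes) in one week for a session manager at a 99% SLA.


Formula: allowed downtime = period * (100 - SLA) / 100
Period (week) = 10080 minutes
Unavailability fraction = (100 - 99.0) / 100
Allowed downtime = 10080 * (100 - 99.0) / 100
Allowed downtime = 100.8 minutes

100.8 minutes


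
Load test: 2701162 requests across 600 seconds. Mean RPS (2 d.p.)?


Formula: throughput = requests / seconds
throughput = 2701162 / 600
throughput = 4501.94 requests/second

4501.94 requests/second


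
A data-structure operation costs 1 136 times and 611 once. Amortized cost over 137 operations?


Formula: Amortized cost = Total cost / Operations
Total cost = (136 * 1) + (1 * 611)
Total cost = 136 + 611 = 747
Amortized = 747 / 137 = 5.4526

5.4526


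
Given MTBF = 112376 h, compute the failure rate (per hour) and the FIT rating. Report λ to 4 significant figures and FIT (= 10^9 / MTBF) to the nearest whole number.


Formula: λ = 1 / MTBF; FIT = λ × 1e9 = 1e9 / MTBF
λ = 1 / 112376 ≈ 8.899e-06 failures/hour
FIT = 1e9 / 112376 ≈ 8899 failures per 1e9 hours (nearest whole number)

λ = 8.899e-06 /h, FIT = 8899


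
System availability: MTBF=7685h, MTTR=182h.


Availability = MTBF / (MTBF + MTTR)
Availability = 7685 / (7685 + 182)
Availability = 7685 / 7867
Availability = 97.6865%

97.6865%


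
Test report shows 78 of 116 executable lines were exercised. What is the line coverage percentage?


Coverage = covered / total * 100
Coverage = 78 / 116 * 100
Coverage = 67.24%

67.24%


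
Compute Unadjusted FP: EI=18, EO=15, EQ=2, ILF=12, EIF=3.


UFP = EI*4 + EO*5 + EQ*4 + ILF*10 + EIF*7
UFP = 18*4 + 15*5 + 2*4 + 12*10 + 3*7
UFP = 72 + 75 + 8 + 120 + 21
UFP = 296

296


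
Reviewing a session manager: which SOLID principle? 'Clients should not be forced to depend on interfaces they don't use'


This describes the Interface Segregation Principle (ISP)

Interface Segregation Principle (ISP)


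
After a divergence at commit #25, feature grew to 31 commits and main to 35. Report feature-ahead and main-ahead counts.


Common ancestor: commit #25
feature commits after divergence: 31 - 25 = 6
main commits after divergence: 35 - 25 = 10
feature is 6 commits ahead of main
main is 10 commits ahead of feature

feature ahead: 6, main ahead: 10


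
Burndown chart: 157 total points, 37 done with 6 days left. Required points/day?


Formula: Required rate = Remaining points / Days left
Remaining = 157 - 37 = 120 points
Required rate = 120 / 6 = 20.0 points/day

20.0 points/day


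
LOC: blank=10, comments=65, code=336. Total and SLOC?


Total LOC = blank + comment + code
Total LOC = 10 + 65 + 336 = 411
SLOC (source only) = code = 336

Total LOC: 411, SLOC: 336


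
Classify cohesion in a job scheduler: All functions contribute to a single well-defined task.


Reasoning: Best: single purpose
Type: Functional cohesion

Functional cohesion


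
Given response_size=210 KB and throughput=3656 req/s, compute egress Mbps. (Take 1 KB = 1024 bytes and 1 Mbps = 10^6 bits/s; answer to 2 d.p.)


Formula: Mbps = payload_bytes * RPS * 8 / 1e6
Payload per request = 210 KB = 210 * 1024 = 215040 bytes
Total bytes/sec = 215040 * 3656 = 786186240
Total bits/sec = 786186240 * 8 = 6289489920
Mbps = 6289489920 / 1e6 = 6289.49

6289.49 Mbps


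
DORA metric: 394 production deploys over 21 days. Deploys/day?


Formula: deployments per day = releases / days
= 394 / 21
= 18.762 deploys/day
(equivalently, 131.33 deploys/week)

18.762 deploys/day


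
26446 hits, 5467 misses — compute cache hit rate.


Formula: hit rate = hits / (hits + misses) * 100
hit rate = 26446 / (26446 + 5467) * 100
hit rate = 26446 / 31913 * 100
hit rate = 82.87%

82.87%


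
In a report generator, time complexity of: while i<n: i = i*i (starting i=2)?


Reasoning: squaring drives double-exponential growth; iterations ~ log log n
Complexity: O(log log n)

O(log log n)


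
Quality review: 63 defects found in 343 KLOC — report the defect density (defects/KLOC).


Defect density = defects / KLOC
Defect density = 63 / 343
Defect density = 0.184 defects/KLOC

0.184 defects/KLOC


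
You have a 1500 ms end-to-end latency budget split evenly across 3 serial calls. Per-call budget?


Formula: per_stage = total_budget / stages
per_stage = 1500 / 3
per_stage = 500.0 ms

500.0 ms


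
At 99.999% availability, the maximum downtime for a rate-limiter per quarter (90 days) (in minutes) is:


Formula: allowed downtime = period * (100 - SLA) / 100
Period (quarter (90 days)) = 129600 minutes
Unavailability fraction = (100 - 99.999) / 100
Allowed downtime = 129600 * (100 - 99.999) / 100
Allowed downtime = 1.296 minutes

1.296 minutes


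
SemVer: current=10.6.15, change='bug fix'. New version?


Current: 10.6.15
Change category: 'bug fix' → patch bump
SemVer rule: patch bump → increment PATCH (MAJOR and MINOR unchanged)
New: 10.6.16

10.6.16


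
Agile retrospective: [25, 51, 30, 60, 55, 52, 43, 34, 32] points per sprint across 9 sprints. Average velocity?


Formula: Avg velocity = Total points / Number of sprints
Points: [25, 51, 30, 60, 55, 52, 43, 34, 32]
Sum = 25 + 51 + 30 + 60 + 55 + 52 + 43 + 34 + 32 = 382
Avg velocity = 382 / 9 = 42.44 points/sprint

42.44 points/sprint


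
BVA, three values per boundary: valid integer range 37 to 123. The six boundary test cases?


Range: [37, 123]
Boundaries: just below min, min, min+1, max-1, max, just above max
Values: [36, 37, 38, 122, 123, 124]

[36, 37, 38, 122, 123, 124]


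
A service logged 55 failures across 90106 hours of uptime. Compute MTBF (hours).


Formula: MTBF = Total operating time / Number of failures
MTBF = 90106 / 55
MTBF = 1638.29 hours

1638.29 hours


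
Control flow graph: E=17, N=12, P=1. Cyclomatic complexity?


Formula: V(G) = E - N + 2P
V(G) = 17 - 12 + 2*1
V(G) = 5 + 2
V(G) = 7

7


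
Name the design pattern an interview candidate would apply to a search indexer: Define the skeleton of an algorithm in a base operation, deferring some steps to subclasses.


This matches the Template Method pattern

Template Method


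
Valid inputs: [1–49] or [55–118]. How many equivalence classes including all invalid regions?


Valid ranges: [1,49] and [55,118]
Class 1: x < 1 — invalid
Class 2: 1 ≤ x ≤ 49 — valid
Class 3: 49 < x < 55 — invalid (gap between ranges)
Class 4: 55 ≤ x ≤ 118 — valid
Class 5: x > 118 — invalid
Total equivalence classes: 5

5 equivalence classes


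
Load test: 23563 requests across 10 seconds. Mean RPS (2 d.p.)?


Formula: throughput = requests / seconds
throughput = 23563 / 10
throughput = 2356.3 requests/second

2356.3 requests/second


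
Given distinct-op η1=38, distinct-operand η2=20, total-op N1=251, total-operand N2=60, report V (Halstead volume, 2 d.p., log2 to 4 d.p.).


Formula: V = N * log2(η), where N = N1 + N2 and η = η1 + η2
η = 38 + 20 = 58
N = 251 + 60 = 311
log2(58) ≈ 5.8580
V = 311 * 5.8580 = 1821.84

1821.84


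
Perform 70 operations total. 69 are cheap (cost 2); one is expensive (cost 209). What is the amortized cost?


Formula: Amortized cost = Total cost / Operations
Total cost = (69 * 2) + (1 * 209)
Total cost = 138 + 209 = 347
Amortized = 347 / 70 = 4.9571

4.9571


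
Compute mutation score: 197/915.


Mutation score = killed / total * 100
Mutation score = 197 / 915 * 100
Mutation score = 21.53%

21.53%


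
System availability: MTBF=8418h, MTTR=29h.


Availability = MTBF / (MTBF + MTTR)
Availability = 8418 / (8418 + 29)
Availability = 8418 / 8447
Availability = 99.6567%

99.6567%


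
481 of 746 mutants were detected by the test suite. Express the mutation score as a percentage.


Mutation score = killed / total * 100
Mutation score = 481 / 746 * 100
Mutation score = 64.48%

64.48%


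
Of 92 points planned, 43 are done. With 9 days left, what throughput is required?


Formula: Required rate = Remaining points / Days left
Remaining = 92 - 43 = 49 points
Required rate = 49 / 9 = 5.44 points/day

5.44 points/day


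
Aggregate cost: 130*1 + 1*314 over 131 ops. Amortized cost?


Formula: Amortized cost = Total cost / Operations
Total cost = (130 * 1) + (1 * 314)
Total cost = 130 + 314 = 444
Amortized = 444 / 131 = 3.3893

3.3893


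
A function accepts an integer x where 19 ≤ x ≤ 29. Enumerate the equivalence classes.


Valid range: [19, 29]
Class 1: x < 19 — invalid
Class 2: 19 ≤ x ≤ 29 — valid
Class 3: x > 29 — invalid
Total equivalence classes: 3

3 equivalence classes


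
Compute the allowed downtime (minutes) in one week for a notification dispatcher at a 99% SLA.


Formula: allowed downtime = period * (100 - SLA) / 100
Period (week) = 10080 minutes
Unavailability fraction = (100 - 99.0) / 100
Allowed downtime = 10080 * (100 - 99.0) / 100
Allowed downtime = 100.8 minutes

100.8 minutes


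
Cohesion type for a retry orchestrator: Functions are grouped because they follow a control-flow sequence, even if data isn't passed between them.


Reasoning: Grouped by order of execution within a routine, not by data flow
Type: Procedural cohesion

Procedural cohesion


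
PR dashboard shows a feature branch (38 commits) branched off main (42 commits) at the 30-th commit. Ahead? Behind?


Common ancestor: commit #30
feature commits after divergence: 38 - 30 = 8
main commits after divergence: 42 - 30 = 12
feature is 8 commits ahead of main
main is 12 commits ahead of feature

feature ahead: 8, main ahead: 12


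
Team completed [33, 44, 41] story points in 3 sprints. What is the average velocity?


Formula: Avg velocity = Total points / Number of sprints
Points: [33, 44, 41]
Sum = 33 + 44 + 41 = 118
Avg velocity = 118 / 3 = 39.33 points/sprint

39.33 points/sprint


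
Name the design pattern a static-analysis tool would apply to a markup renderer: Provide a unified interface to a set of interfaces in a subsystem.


This matches the Facade pattern

Facade


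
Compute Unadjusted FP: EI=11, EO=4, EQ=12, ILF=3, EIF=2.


UFP = EI*4 + EO*5 + EQ*4 + ILF*10 + EIF*7
UFP = 11*4 + 4*5 + 12*4 + 3*10 + 2*7
UFP = 44 + 20 + 48 + 30 + 14
UFP = 156

156


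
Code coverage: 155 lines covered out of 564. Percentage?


Coverage = covered / total * 100
Coverage = 155 / 564 * 100
Coverage = 27.48%

27.48%


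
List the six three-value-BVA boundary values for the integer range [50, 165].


Range: [50, 165]
Boundaries: just below min, min, min+1, max-1, max, just above max
Values: [49, 50, 51, 164, 165, 166]

[49, 50, 51, 164, 165, 166]


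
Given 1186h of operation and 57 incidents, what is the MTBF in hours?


Formula: MTBF = Total operating time / Number of failures
MTBF = 1186 / 57
MTBF = 20.81 hours

20.81 hours


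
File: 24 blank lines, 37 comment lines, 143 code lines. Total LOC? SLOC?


Total LOC = blank + comment + code
Total LOC = 24 + 37 + 143 = 204
SLOC (source only) = code = 143

Total LOC: 204, SLOC: 143


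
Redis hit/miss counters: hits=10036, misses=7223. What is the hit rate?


Formula: hit rate = hits / (hits + misses) * 100
hit rate = 10036 / (10036 + 7223) * 100
hit rate = 10036 / 17259 * 100
hit rate = 58.15%

58.15%


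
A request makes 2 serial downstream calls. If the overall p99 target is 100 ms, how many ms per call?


Formula: per_stage = total_budget / stages
per_stage = 100 / 2
per_stage = 50.0 ms

50.0 ms


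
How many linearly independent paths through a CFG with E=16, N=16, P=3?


Formula: V(G) = E - N + 2P
V(G) = 16 - 16 + 2*3
V(G) = 0 + 6
V(G) = 6

6


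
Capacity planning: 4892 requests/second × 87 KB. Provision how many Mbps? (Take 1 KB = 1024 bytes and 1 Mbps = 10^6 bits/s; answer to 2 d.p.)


Formula: Mbps = payload_bytes * RPS * 8 / 1e6
Payload per request = 87 KB = 87 * 1024 = 89088 bytes
Total bytes/sec = 89088 * 4892 = 435818496
Total bits/sec = 435818496 * 8 = 3486547968
Mbps = 3486547968 / 1e6 = 3486.55

3486.55 Mbps


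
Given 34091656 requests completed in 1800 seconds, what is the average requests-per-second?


Formula: throughput = requests / seconds
throughput = 34091656 / 1800
throughput = 18939.81 requests/second

18939.81 requests/second


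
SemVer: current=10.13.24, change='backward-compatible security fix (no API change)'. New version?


Current: 10.13.24
Change category: 'backward-compatible security fix (no API change)' → patch bump
SemVer rule: patch bump → increment PATCH (MAJOR and MINOR unchanged)
New: 10.13.25

10.13.25


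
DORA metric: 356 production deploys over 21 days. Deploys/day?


Formula: deployments per day = releases / days
= 356 / 21
= 16.952 deploys/day
(equivalently, 118.67 deploys/week)

16.952 deploys/day


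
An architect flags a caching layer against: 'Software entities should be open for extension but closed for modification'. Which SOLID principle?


This describes the Open/Closed Principle (OCP)

Open/Closed Principle (OCP)


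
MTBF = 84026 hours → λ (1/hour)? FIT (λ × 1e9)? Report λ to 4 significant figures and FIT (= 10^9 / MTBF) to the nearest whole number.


Formula: λ = 1 / MTBF; FIT = λ × 1e9 = 1e9 / MTBF
λ = 1 / 84026 ≈ 1.190e-05 failures/hour
FIT = 1e9 / 84026 ≈ 11901 failures per 1e9 hours (nearest whole number)

λ = 1.190e-05 /h, FIT = 11901


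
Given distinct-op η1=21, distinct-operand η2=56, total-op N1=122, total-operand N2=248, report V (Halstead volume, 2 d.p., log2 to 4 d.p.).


Formula: V = N * log2(η), where N = N1 + N2 and η = η1 + η2
η = 21 + 56 = 77
N = 122 + 248 = 370
log2(77) ≈ 6.2668
V = 370 * 6.2668 = 2318.72

2318.72


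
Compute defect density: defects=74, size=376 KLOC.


Defect density = defects / KLOC
Defect density = 74 / 376
Defect density = 0.197 defects/KLOC

0.197 defects/KLOC


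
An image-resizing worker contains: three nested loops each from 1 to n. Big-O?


Reasoning: three levels of nesting over n
Complexity: O(n^3)

O(n^3)


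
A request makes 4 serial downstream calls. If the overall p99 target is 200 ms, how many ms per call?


Formula: per_stage = total_budget / stages
per_stage = 200 / 4
per_stage = 50.0 ms

50.0 ms


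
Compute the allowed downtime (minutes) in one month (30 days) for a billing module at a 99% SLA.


Formula: allowed downtime = period * (100 - SLA) / 100
Period (month (30 days)) = 43200 minutes
Unavailability fraction = (100 - 99.0) / 100
Allowed downtime = 43200 * (100 - 99.0) / 100
Allowed downtime = 432.0 minutes

432.0 minutes


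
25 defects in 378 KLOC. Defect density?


Defect density = defects / KLOC
Defect density = 25 / 378
Defect density = 0.066 defects/KLOC

0.066 defects/KLOC


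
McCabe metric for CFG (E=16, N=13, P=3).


Formula: V(G) = E - N + 2P
V(G) = 16 - 13 + 2*3
V(G) = 3 + 6
V(G) = 9

9


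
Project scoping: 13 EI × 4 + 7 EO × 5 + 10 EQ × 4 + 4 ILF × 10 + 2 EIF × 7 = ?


UFP = EI*4 + EO*5 + EQ*4 + ILF*10 + EIF*7
UFP = 13*4 + 7*5 + 10*4 + 4*10 + 2*7
UFP = 52 + 35 + 40 + 40 + 14
UFP = 181

181


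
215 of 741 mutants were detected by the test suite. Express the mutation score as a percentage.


Mutation score = killed / total * 100
Mutation score = 215 / 741 * 100
Mutation score = 29.01%

29.01%


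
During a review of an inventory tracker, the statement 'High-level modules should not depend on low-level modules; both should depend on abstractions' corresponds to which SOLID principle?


This describes the Dependency Inversion Principle (DIP)

Dependency Inversion Principle (DIP)


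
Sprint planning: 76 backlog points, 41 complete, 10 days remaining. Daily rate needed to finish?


Formula: Required rate = Remaining points / Days left
Remaining = 76 - 41 = 35 points
Required rate = 35 / 10 = 3.5 points/day

3.5 points/day


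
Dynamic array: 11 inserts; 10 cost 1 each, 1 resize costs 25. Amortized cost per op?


Formula: Amortized cost = Total cost / Operations
Total cost = (10 * 1) + (1 * 25)
Total cost = 10 + 25 = 35
Amortized = 35 / 11 = 3.1818

3.1818


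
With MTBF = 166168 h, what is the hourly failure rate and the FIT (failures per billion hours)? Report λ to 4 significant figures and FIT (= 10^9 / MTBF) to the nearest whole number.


Formula: λ = 1 / MTBF; FIT = λ × 1e9 = 1e9 / MTBF
λ = 1 / 166168 ≈ 6.018e-06 failures/hour
FIT = 1e9 / 166168 ≈ 6018 failures per 1e9 hours (nearest whole number)

λ = 6.018e-06 /h, FIT = 6018


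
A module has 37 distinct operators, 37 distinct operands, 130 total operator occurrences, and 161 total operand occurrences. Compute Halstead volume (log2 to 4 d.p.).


Formula: V = N * log2(η), where N = N1 + N2 and η = η1 + η2
η = 37 + 37 = 74
N = 130 + 161 = 291
log2(74) ≈ 6.2095
V = 291 * 6.2095 = 1806.96

1806.96


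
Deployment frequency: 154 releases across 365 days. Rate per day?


Formula: deployments per day = releases / days
= 154 / 365
= 0.422 deploys/day
(equivalently, 2.95 deploys/week)

0.422 deploys/day


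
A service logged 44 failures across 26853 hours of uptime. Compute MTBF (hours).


Formula: MTBF = Total operating time / Number of failures
MTBF = 26853 / 44
MTBF = 610.3 hours

610.3 hours


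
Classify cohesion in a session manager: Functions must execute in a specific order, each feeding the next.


Reasoning: Output of one is input to next
Type: Sequential cohesion

Sequential cohesion


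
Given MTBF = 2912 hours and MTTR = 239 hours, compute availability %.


Availability = MTBF / (MTBF + MTTR)
Availability = 2912 / (2912 + 239)
Availability = 2912 / 3151
Availability = 92.4151%

92.4151%


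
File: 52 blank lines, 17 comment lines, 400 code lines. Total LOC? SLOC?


Total LOC = blank + comment + code
Total LOC = 52 + 17 + 400 = 469
SLOC (source only) = code = 400

Total LOC: 469, SLOC: 400


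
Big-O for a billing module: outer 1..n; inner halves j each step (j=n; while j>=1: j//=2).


Reasoning: n times log n
Complexity: O(n log n)

O(n log n)


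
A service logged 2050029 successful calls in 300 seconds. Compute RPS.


Formula: throughput = requests / seconds
throughput = 2050029 / 300
throughput = 6833.43 requests/second

6833.43 requests/second


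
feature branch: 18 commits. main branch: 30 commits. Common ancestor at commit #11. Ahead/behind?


Common ancestor: commit #11
feature commits after divergence: 18 - 11 = 7
main commits after divergence: 30 - 11 = 19
feature is 7 commits ahead of main
main is 19 commits ahead of feature

feature ahead: 7, main ahead: 19


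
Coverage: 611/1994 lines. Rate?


Coverage = covered / total * 100
Coverage = 611 / 1994 * 100
Coverage = 30.64%

30.64%


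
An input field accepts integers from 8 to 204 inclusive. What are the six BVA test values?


Range: [8, 204]
Boundaries: just below min, min, min+1, max-1, max, just above max
Values: [7, 8, 9, 203, 204, 205]

[7, 8, 9, 203, 204, 205]


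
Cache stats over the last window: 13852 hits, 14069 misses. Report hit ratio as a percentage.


Formula: hit rate = hits / (hits + misses) * 100
hit rate = 13852 / (13852 + 14069) * 100
hit rate = 13852 / 27921 * 100
hit rate = 49.61%

49.61%


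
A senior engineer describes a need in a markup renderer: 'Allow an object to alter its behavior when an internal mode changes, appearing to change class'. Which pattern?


This matches the State pattern

State


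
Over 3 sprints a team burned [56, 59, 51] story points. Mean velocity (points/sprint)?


Formula: Avg velocity = Total points / Number of sprints
Points: [56, 59, 51]
Sum = 56 + 59 + 51 = 166
Avg velocity = 166 / 3 = 55.33 points/sprint

55.33 points/sprint


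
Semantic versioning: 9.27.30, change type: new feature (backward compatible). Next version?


Current: 9.27.30
Change category: 'new feature (backward compatible)' → minor bump
SemVer rule: minor bump → increment MINOR, reset PATCH to 0 (MAJOR unchanged)
New: 9.28.0

9.28.0


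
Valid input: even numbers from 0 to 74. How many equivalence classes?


Constraint: even integers in [0, 74]
Class 1: x < 0 — out-of-range invalid
Class 2: x in [0,74] but odd — wrong type invalid
Class 3: x in [0,74] and even — valid
Class 4: x > 74 — out-of-range invalid
Total equivalence classes: 4

4 equivalence classes


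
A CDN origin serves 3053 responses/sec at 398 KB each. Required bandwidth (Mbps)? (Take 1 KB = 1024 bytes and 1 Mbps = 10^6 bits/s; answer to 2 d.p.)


Formula: Mbps = payload_bytes * RPS * 8 / 1e6
Payload per request = 398 KB = 398 * 1024 = 407552 bytes
Total bytes/sec = 407552 * 3053 = 1244256256
Total bits/sec = 1244256256 * 8 = 9954050048
Mbps = 9954050048 / 1e6 = 9954.05

9954.05 Mbps


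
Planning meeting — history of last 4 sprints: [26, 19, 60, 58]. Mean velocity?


Formula: Avg velocity = Total points / Number of sprints
Points: [26, 19, 60, 58]
Sum = 26 + 19 + 60 + 58 = 163
Avg velocity = 163 / 4 = 40.75 points/sprint

40.75 points/sprint


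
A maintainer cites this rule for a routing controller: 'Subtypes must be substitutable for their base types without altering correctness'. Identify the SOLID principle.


This describes the Liskov Substitution Principle (LSP)

Liskov Substitution Principle (LSP)


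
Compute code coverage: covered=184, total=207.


Coverage = covered / total * 100
Coverage = 184 / 207 * 100
Coverage = 88.89%

88.89%


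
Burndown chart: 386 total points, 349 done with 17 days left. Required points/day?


Formula: Required rate = Remaining points / Days left
Remaining = 386 - 349 = 37 points
Required rate = 37 / 17 = 2.18 points/day

2.18 points/day


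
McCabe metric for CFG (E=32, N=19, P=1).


Formula: V(G) = E - N + 2P
V(G) = 32 - 19 + 2*1
V(G) = 13 + 2
V(G) = 15

15


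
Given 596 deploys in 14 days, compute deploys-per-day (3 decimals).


Formula: deployments per day = releases / days
= 596 / 14
= 42.571 deploys/day
(equivalently, 298.0 deploys/week)

42.571 deploys/day


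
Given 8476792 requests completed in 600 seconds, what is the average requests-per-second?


Formula: throughput = requests / seconds
throughput = 8476792 / 600
throughput = 14127.99 requests/second

14127.99 requests/second


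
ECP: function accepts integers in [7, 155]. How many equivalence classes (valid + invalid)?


Valid range: [7, 155]
Class 1: x < 7 — invalid
Class 2: 7 ≤ x ≤ 155 — valid
Class 3: x > 155 — invalid
Total equivalence classes: 3

3 equivalence classes


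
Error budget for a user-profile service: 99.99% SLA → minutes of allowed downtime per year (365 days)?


Formula: allowed downtime = period * (100 - SLA) / 100
Period (year (365 days)) = 525600 minutes
Unavailability fraction = (100 - 99.99) / 100
Allowed downtime = 525600 * (100 - 99.99) / 100
Allowed downtime = 52.56 minutes

52.56 minutes


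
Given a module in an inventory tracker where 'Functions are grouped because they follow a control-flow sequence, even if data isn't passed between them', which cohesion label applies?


Reasoning: Grouped by order of execution within a routine, not by data flow
Type: Procedural cohesion

Procedural cohesion


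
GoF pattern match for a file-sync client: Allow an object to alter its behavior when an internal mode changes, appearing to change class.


This matches the State pattern

State


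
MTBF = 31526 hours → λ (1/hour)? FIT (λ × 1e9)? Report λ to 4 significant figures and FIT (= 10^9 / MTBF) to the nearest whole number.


Formula: λ = 1 / MTBF; FIT = λ × 1e9 = 1e9 / MTBF
λ = 1 / 31526 ≈ 3.172e-05 failures/hour
FIT = 1e9 / 31526 ≈ 31720 failures per 1e9 hours (nearest whole number)

λ = 3.172e-05 /h, FIT = 31720


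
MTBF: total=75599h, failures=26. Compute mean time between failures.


Formula: MTBF = Total operating time / Number of failures
MTBF = 75599 / 26
MTBF = 2907.65 hours

2907.65 hours


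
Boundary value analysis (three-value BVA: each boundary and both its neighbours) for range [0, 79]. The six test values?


Range: [0, 79]
Boundaries: just below min, min, min+1, max-1, max, just above max
Values: [-1, 0, 1, 78, 79, 80]

[-1, 0, 1, 78, 79, 80]


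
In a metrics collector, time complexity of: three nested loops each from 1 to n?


Reasoning: three levels of nesting over n
Complexity: O(n^3)

O(n^3)


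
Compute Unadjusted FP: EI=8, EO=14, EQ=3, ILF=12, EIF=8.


UFP = EI*4 + EO*5 + EQ*4 + ILF*10 + EIF*7
UFP = 8*4 + 14*5 + 3*4 + 12*10 + 8*7
UFP = 32 + 70 + 12 + 120 + 56
UFP = 290

290


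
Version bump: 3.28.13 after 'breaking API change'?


Current: 3.28.13
Change category: 'breaking API change' → major bump
SemVer rule: major bump → increment MAJOR, reset MINOR and PATCH to 0
New: 4.0.0

4.0.0


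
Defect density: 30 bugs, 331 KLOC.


Defect density = defects / KLOC
Defect density = 30 / 331
Defect density = 0.091 defects/KLOC

0.091 defects/KLOC


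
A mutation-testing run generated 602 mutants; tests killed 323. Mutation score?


Mutation score = killed / total * 100
Mutation score = 323 / 602 * 100
Mutation score = 53.65%

53.65%


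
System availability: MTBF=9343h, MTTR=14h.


Availability = MTBF / (MTBF + MTTR)
Availability = 9343 / (9343 + 14)
Availability = 9343 / 9357
Availability = 99.8504%

99.8504%


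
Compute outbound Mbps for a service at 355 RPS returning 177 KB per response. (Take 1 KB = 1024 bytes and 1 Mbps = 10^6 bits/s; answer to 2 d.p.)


Formula: Mbps = payload_bytes * RPS * 8 / 1e6
Payload per request = 177 KB = 177 * 1024 = 181248 bytes
Total bytes/sec = 181248 * 355 = 64343040
Total bits/sec = 64343040 * 8 = 514744320
Mbps = 514744320 / 1e6 = 514.74

514.74 Mbps


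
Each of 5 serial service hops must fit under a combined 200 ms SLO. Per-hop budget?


Formula: per_stage = total_budget / stages
per_stage = 200 / 5
per_stage = 40.0 ms

40.0 ms


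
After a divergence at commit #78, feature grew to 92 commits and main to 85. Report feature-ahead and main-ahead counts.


Common ancestor: commit #78
feature commits after divergence: 92 - 78 = 14
main commits after divergence: 85 - 78 = 7
feature is 14 commits ahead of main
main is 7 commits ahead of feature

feature ahead: 14, main ahead: 7


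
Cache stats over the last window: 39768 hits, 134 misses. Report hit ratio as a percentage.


Formula: hit rate = hits / (hits + misses) * 100
hit rate = 39768 / (39768 + 134) * 100
hit rate = 39768 / 39902 * 100
hit rate = 99.66%

99.66%


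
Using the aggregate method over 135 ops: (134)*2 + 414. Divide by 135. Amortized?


Formula: Amortized cost = Total cost / Operations
Total cost = (134 * 2) + (1 * 414)
Total cost = 268 + 414 = 682
Amortized = 682 / 135 = 5.0519

5.0519


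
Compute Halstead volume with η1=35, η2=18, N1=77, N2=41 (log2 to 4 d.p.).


Formula: V = N * log2(η), where N = N1 + N2 and η = η1 + η2
η = 35 + 18 = 53
N = 77 + 41 = 118
log2(53) ≈ 5.7279
V = 118 * 5.7279 = 675.89

675.89


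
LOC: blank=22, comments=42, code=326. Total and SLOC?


Total LOC = blank + comment + code
Total LOC = 22 + 42 + 326 = 390
SLOC (source only) = code = 326

Total LOC: 390, SLOC: 326


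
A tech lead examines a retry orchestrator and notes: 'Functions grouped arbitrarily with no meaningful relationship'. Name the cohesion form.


Reasoning: Worst: random grouping
Type: Coincidental cohesion

Coincidental cohesion


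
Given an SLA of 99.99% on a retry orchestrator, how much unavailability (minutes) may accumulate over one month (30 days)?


Formula: allowed downtime = period * (100 - SLA) / 100
Period (month (30 days)) = 43200 minutes
Unavailability fraction = (100 - 99.99) / 100
Allowed downtime = 43200 * (100 - 99.99) / 100
Allowed downtime = 4.32 minutes

4.32 minutes


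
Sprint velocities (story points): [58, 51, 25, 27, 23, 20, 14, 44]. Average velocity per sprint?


Formula: Avg velocity = Total points / Number of sprints
Points: [58, 51, 25, 27, 23, 20, 14, 44]
Sum = 58 + 51 + 25 + 27 + 23 + 20 + 14 + 44 = 262
Avg velocity = 262 / 8 = 32.75 points/sprint

32.75 points/sprint


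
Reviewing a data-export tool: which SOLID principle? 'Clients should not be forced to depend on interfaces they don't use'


This describes the Interface Segregation Principle (ISP)

Interface Segregation Principle (ISP)


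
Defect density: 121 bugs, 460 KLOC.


Defect density = defects / KLOC
Defect density = 121 / 460
Defect density = 0.263 defects/KLOC

0.263 defects/KLOC


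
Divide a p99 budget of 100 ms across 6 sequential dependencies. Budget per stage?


Formula: per_stage = total_budget / stages
per_stage = 100 / 6
per_stage = 16.67 ms

16.67 ms


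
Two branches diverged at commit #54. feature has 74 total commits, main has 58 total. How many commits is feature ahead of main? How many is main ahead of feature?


Common ancestor: commit #54
feature commits after divergence: 74 - 54 = 20
main commits after divergence: 58 - 54 = 4
feature is 20 commits ahead of main
main is 4 commits ahead of feature

feature ahead: 20, main ahead: 4


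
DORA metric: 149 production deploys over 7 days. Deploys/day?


Formula: deployments per day = releases / days
= 149 / 7
= 21.286 deploys/day
(equivalently, 149.0 deploys/week)

21.286 deploys/day


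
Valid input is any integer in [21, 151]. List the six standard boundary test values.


Range: [21, 151]
Boundaries: just below min, min, min+1, max-1, max, just above max
Values: [20, 21, 22, 150, 151, 152]

[20, 21, 22, 150, 151, 152]


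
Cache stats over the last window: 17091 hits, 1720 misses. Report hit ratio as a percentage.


Formula: hit rate = hits / (hits + misses) * 100
hit rate = 17091 / (17091 + 1720) * 100
hit rate = 17091 / 18811 * 100
hit rate = 90.86%

90.86%


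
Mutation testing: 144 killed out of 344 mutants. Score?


Mutation score = killed / total * 100
Mutation score = 144 / 344 * 100
Mutation score = 41.86%

41.86%


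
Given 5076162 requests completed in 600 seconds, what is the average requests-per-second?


Formula: throughput = requests / seconds
throughput = 5076162 / 600
throughput = 8460.27 requests/second

8460.27 requests/second


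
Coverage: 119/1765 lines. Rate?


Coverage = covered / total * 100
Coverage = 119 / 1765 * 100
Coverage = 6.74%

6.74%


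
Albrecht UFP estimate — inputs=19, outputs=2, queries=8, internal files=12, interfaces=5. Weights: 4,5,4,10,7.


UFP = EI*4 + EO*5 + EQ*4 + ILF*10 + EIF*7
UFP = 19*4 + 2*5 + 8*4 + 12*10 + 5*7
UFP = 76 + 10 + 32 + 120 + 35
UFP = 273

273


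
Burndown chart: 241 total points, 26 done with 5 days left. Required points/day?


Formula: Required rate = Remaining points / Days left
Remaining = 241 - 26 = 215 points
Required rate = 215 / 5 = 43.0 points/day

43.0 points/day


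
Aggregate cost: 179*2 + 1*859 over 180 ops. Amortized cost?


Formula: Amortized cost = Total cost / Operations
Total cost = (179 * 2) + (1 * 859)
Total cost = 358 + 859 = 1217
Amortized = 1217 / 180 = 6.7611

6.7611


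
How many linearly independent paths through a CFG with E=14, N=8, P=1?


Formula: V(G) = E - N + 2P
V(G) = 14 - 8 + 2*1
V(G) = 6 + 2
V(G) = 8

8


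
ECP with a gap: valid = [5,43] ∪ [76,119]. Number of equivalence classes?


Valid ranges: [5,43] and [76,119]
Class 1: x < 5 — invalid
Class 2: 5 ≤ x ≤ 43 — valid
Class 3: 43 < x < 76 — invalid (gap between ranges)
Class 4: 76 ≤ x ≤ 119 — valid
Class 5: x > 119 — invalid
Total equivalence classes: 5

5 equivalence classes


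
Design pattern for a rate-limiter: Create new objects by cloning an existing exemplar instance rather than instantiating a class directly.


This matches the Prototype pattern

Prototype


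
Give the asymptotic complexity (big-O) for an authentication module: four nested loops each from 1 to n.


Reasoning: four levels of nesting
Complexity: O(n^4)

O(n^4)


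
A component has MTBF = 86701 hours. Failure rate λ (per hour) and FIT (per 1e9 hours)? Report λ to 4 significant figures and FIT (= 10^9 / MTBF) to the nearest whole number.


Formula: λ = 1 / MTBF; FIT = λ × 1e9 = 1e9 / MTBF
λ = 1 / 86701 ≈ 1.153e-05 failures/hour
FIT = 1e9 / 86701 ≈ 11534 failures per 1e9 hours (nearest whole number)

λ = 1.153e-05 /h, FIT = 11534


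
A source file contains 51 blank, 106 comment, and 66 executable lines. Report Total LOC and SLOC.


Total LOC = blank + comment + code
Total LOC = 51 + 106 + 66 = 223
SLOC (source only) = code = 66

Total LOC: 223, SLOC: 66


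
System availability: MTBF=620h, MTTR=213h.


Availability = MTBF / (MTBF + MTTR)
Availability = 620 / (620 + 213)
Availability = 620 / 833
Availability = 74.4298%

74.4298%


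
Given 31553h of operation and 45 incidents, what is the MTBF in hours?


Formula: MTBF = Total operating time / Number of failures
MTBF = 31553 / 45
MTBF = 701.18 hours

701.18 hours


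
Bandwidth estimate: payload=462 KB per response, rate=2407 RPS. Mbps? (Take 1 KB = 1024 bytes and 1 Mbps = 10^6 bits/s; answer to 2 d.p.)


Formula: Mbps = payload_bytes * RPS * 8 / 1e6
Payload per request = 462 KB = 462 * 1024 = 473088 bytes
Total bytes/sec = 473088 * 2407 = 1138722816
Total bits/sec = 1138722816 * 8 = 9109782528
Mbps = 9109782528 / 1e6 = 9109.78

9109.78 Mbps


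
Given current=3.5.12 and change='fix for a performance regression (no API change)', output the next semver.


Current: 3.5.12
Change category: 'fix for a performance regression (no API change)' → patch bump
SemVer rule: patch bump → increment PATCH (MAJOR and MINOR unchanged)
New: 3.5.13

3.5.13


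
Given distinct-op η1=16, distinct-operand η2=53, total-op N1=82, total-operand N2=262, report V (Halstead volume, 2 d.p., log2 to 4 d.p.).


Formula: V = N * log2(η), where N = N1 + N2 and η = η1 + η2
η = 16 + 53 = 69
N = 82 + 262 = 344
log2(69) ≈ 6.1085
V = 344 * 6.1085 = 2101.32

2101.32


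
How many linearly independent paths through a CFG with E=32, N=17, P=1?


Formula: V(G) = E - N + 2P
V(G) = 32 - 17 + 2*1
V(G) = 15 + 2
V(G) = 17

17


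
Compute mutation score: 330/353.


Mutation score = killed / total * 100
Mutation score = 330 / 353 * 100
Mutation score = 93.48%

93.48%


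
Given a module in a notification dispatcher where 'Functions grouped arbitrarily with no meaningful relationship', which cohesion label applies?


Reasoning: Worst: random grouping
Type: Coincidental cohesion

Coincidental cohesion


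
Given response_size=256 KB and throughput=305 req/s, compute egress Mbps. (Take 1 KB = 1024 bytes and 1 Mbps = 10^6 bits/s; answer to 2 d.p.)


Formula: Mbps = payload_bytes * RPS * 8 / 1e6
Payload per request = 256 KB = 256 * 1024 = 262144 bytes
Total bytes/sec = 262144 * 305 = 79953920
Total bits/sec = 79953920 * 8 = 639631360
Mbps = 639631360 / 1e6 = 639.63

639.63 Mbps


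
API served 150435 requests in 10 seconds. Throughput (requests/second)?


Formula: throughput = requests / seconds
throughput = 150435 / 10
throughput = 15043.5 requests/second

15043.5 requests/second


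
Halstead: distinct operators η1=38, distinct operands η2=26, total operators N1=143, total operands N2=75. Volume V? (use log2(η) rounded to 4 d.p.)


Formula: V = N * log2(η), where N = N1 + N2 and η = η1 + η2
η = 38 + 26 = 64
N = 143 + 75 = 218
log2(64) ≈ 6.0000
V = 218 * 6.0000 = 1308.00

1308.00


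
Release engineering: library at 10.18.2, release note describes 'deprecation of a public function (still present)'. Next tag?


Current: 10.18.2
Change category: 'deprecation of a public function (still present)' → minor bump
SemVer rule: minor bump → increment MINOR, reset PATCH to 0 (MAJOR unchanged)
New: 10.19.0

10.19.0


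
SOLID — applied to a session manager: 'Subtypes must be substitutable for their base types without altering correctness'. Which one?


This describes the Liskov Substitution Principle (LSP)

Liskov Substitution Principle (LSP)


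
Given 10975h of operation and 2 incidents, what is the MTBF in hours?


Formula: MTBF = Total operating time / Number of failures
MTBF = 10975 / 2
MTBF = 5487.5 hours

5487.5 hours


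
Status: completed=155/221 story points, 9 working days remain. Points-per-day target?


Formula: Required rate = Remaining points / Days left
Remaining = 221 - 155 = 66 points
Required rate = 66 / 9 = 7.33 points/day

7.33 points/day


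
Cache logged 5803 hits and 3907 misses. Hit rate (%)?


Formula: hit rate = hits / (hits + misses) * 100
hit rate = 5803 / (5803 + 3907) * 100
hit rate = 5803 / 9710 * 100
hit rate = 59.76%

59.76%


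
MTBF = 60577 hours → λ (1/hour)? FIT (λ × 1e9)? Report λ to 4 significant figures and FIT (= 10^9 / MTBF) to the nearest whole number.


Formula: λ = 1 / MTBF; FIT = λ × 1e9 = 1e9 / MTBF
λ = 1 / 60577 ≈ 1.651e-05 failures/hour
FIT = 1e9 / 60577 ≈ 16508 failures per 1e9 hours (nearest whole number)

λ = 1.651e-05 /h, FIT = 16508


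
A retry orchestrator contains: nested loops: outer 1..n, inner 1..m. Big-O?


Reasoning: product of independent bounds
Complexity: O(n*m)

O(n*m)


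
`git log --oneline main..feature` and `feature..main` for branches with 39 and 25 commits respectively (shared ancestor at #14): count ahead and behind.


Common ancestor: commit #14
feature commits after divergence: 39 - 14 = 25
main commits after divergence: 25 - 14 = 11
feature is 25 commits ahead of main
main is 11 commits ahead of feature

feature ahead: 25, main ahead: 11


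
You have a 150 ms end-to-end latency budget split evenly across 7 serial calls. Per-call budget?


Formula: per_stage = total_budget / stages
per_stage = 150 / 7
per_stage = 21.43 ms

21.43 ms


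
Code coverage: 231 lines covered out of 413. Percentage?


Coverage = covered / total * 100
Coverage = 231 / 413 * 100
Coverage = 55.93%

55.93%


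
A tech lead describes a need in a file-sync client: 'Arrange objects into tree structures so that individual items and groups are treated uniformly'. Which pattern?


This matches the Composite pattern

Composite


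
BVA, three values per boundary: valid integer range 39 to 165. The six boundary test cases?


Range: [39, 165]
Boundaries: just below min, min, min+1, max-1, max, just above max
Values: [38, 39, 40, 164, 165, 166]

[38, 39, 40, 164, 165, 166]


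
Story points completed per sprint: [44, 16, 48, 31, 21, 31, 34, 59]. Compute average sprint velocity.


Formula: Avg velocity = Total points / Number of sprints
Points: [44, 16, 48, 31, 21, 31, 34, 59]
Sum = 44 + 16 + 48 + 31 + 21 + 31 + 34 + 59 = 284
Avg velocity = 284 / 8 = 35.5 points/sprint

35.5 points/sprint


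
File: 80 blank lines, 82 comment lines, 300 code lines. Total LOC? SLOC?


Total LOC = blank + comment + code
Total LOC = 80 + 82 + 300 = 462
SLOC (source only) = code = 300

Total LOC: 462, SLOC: 300


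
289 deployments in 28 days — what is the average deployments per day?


Formula: deployments per day = releases / days
= 289 / 28
= 10.321 deploys/day
(equivalently, 72.25 deploys/week)

10.321 deploys/day


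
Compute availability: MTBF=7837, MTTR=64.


Availability = MTBF / (MTBF + MTTR)
Availability = 7837 / (7837 + 64)
Availability = 7837 / 7901
Availability = 99.19%

99.19%


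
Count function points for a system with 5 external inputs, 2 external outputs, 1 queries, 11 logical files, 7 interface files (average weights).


UFP = EI*4 + EO*5 + EQ*4 + ILF*10 + EIF*7
UFP = 5*4 + 2*5 + 1*4 + 11*10 + 7*7
UFP = 20 + 10 + 4 + 110 + 49
UFP = 193

193
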